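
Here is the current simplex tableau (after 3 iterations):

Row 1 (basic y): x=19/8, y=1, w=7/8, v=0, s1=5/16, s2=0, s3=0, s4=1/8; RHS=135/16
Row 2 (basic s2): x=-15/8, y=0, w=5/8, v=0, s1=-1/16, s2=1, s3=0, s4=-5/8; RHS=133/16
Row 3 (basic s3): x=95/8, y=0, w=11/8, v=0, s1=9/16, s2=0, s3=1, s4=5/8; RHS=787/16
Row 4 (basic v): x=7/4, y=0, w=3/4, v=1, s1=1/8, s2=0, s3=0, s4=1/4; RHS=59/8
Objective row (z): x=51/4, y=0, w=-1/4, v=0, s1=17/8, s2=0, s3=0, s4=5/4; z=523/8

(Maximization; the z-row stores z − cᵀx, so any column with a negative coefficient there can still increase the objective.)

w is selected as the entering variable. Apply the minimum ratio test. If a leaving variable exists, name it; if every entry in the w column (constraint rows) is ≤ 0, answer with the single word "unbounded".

Ratios: row 1 (y): (135/16)/(7/8) = 135/14; row 2 (s2): (133/16)/(5/8) = 133/10; row 3 (s3): (787/16)/(11/8) = 787/22; row 4 (v): (59/8)/(3/4) = 59/6.
Minimum ratio is in the y row, so y leaves.

y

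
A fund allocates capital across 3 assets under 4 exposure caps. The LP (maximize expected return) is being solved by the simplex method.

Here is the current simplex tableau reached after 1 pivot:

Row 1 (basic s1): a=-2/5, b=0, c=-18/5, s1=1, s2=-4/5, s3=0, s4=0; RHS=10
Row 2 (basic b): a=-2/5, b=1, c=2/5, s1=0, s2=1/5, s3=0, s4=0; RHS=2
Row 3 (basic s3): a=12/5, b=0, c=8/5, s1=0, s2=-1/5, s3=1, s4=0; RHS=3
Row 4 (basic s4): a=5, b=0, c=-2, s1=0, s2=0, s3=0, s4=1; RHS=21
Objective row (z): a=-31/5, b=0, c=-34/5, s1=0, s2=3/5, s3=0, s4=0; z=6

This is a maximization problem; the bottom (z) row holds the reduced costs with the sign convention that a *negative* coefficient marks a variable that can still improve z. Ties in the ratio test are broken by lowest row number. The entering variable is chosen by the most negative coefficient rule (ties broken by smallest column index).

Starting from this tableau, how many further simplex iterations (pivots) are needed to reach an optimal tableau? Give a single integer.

pivot: c in, s3 out → z = 75/4
pivot: s2 in, b out → z = 20
No improving column remains; optimal.

2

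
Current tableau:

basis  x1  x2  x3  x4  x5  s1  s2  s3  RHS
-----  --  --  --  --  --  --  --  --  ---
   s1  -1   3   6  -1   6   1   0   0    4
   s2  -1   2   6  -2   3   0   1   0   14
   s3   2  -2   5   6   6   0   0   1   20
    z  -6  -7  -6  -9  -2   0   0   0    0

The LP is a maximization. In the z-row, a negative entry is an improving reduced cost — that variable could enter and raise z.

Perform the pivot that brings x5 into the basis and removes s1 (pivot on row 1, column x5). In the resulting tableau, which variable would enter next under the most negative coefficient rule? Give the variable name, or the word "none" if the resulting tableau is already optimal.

x4

Pivot element 6. New z-row = old z-row − (-2)·(row 1/6).
Updated z-row coefficients: x1: -19/3, x2: -6, x3: -4, x4: -28/3, x5: 0, s1: 1/3, s2: 0, s3: 0.
The most negative is -28/3 in column x4, so x4 would enter next.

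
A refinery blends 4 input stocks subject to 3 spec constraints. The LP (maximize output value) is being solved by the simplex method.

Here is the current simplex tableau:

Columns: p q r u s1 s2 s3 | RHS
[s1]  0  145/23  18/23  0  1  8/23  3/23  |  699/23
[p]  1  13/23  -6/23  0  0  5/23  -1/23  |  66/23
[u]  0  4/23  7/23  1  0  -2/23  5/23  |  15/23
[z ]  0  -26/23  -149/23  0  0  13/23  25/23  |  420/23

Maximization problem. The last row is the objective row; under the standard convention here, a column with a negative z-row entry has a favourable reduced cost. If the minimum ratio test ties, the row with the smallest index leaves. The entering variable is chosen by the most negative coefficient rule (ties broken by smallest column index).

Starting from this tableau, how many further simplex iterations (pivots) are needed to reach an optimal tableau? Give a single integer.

2

pivot: r in, u out → z = 225/7
pivot: s2 in, p out → z = 63
No improving column remains; optimal.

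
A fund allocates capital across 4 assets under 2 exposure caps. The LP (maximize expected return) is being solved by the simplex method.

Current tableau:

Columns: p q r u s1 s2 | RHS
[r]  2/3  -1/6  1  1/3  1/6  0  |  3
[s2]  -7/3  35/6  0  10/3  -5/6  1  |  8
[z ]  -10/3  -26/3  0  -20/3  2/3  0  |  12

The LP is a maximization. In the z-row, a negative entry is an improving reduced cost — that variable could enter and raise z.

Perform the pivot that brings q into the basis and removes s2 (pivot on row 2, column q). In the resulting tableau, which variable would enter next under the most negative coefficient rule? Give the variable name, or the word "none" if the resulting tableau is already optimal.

Pivot element 35/6. New z-row = old z-row − (-26/3)·(row 2/(35/6)).
Updated z-row coefficients: p: -34/5, q: 0, r: 0, u: -12/7, s1: -4/7, s2: 52/35.
The most negative is -34/5 in column p, so p would enter next.

p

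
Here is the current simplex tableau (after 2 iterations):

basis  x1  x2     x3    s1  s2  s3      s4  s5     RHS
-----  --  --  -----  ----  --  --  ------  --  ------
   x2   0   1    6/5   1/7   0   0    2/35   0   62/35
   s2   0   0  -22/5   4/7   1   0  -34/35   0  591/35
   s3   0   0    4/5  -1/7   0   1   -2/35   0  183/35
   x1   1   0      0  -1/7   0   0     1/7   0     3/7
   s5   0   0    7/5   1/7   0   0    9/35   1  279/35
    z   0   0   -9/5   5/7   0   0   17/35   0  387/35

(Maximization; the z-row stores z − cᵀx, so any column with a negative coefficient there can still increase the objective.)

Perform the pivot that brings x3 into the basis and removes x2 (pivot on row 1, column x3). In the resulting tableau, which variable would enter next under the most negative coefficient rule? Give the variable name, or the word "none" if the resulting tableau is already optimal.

none

Pivot element 6/5. New z-row = old z-row − (-9/5)·(row 1/(6/5)).
Updated z-row coefficients: x1: 0, x2: 3/2, x3: 0, s1: 13/14, s2: 0, s3: 0, s4: 4/7, s5: 0.
No coefficient is strictly negative; the tableau after this pivot is optimal.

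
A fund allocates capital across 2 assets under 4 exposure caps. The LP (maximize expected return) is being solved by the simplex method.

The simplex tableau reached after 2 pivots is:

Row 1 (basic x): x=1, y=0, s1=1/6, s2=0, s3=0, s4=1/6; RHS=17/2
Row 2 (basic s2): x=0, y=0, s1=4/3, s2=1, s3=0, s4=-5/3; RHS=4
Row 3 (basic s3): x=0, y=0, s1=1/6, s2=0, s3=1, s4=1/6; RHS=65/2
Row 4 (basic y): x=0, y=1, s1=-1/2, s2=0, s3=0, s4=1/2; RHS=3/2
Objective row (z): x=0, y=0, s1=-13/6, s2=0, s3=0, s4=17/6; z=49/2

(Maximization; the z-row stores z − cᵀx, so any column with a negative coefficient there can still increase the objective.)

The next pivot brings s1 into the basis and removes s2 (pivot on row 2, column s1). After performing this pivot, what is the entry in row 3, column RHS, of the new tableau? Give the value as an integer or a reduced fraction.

Pivot element is row 2, column s1: 4/3.
Normalize row 2: new (row 2, RHS) = 4/(4/3) = 3.
row 3 ← row 3 − (1/6)·(new row 2): 65/2 − (1/6)·3 = 32.

32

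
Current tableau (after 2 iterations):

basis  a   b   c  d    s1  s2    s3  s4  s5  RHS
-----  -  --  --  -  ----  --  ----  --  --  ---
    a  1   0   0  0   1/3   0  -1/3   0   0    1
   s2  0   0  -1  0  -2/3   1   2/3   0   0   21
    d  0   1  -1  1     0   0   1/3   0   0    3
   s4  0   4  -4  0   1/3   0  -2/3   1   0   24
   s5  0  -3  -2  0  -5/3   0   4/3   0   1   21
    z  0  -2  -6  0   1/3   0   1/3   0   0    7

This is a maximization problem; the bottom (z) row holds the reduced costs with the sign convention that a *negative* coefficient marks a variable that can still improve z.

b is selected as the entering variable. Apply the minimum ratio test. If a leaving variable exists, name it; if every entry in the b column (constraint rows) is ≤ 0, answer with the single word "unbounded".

Ratios: row 1 (a): entry 0 ≤ 0, skip; row 2 (s2): entry 0 ≤ 0, skip; row 3 (d): 3/1 = 3; row 4 (s4): 24/4 = 6; row 5 (s5): entry -3 ≤ 0, skip.
Minimum ratio is in the d row, so d leaves.

d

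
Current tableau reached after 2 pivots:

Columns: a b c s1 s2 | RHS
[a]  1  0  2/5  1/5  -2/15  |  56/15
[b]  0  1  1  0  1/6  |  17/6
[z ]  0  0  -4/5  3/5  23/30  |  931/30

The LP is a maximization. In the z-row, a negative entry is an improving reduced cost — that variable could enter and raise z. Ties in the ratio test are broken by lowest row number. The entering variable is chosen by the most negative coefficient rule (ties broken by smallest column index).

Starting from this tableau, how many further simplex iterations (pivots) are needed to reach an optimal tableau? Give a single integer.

pivot: c in, b out → z = 333/10
No improving column remains; optimal.

1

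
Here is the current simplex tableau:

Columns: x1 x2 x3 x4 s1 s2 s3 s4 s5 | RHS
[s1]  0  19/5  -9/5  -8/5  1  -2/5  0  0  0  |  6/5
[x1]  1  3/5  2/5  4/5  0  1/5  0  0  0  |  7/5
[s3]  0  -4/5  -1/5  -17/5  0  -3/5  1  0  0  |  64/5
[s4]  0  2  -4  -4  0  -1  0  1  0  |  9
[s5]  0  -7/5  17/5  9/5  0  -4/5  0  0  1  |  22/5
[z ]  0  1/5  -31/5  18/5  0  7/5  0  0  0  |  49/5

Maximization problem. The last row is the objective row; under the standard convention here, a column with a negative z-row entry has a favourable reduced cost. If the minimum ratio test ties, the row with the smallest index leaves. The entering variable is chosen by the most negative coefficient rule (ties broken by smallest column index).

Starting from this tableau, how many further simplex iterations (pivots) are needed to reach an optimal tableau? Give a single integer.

3

pivot: x3 in, s5 out → z = 303/17
pivot: x2 in, s1 out → z = 267/13
pivot: s2 in, x1 out → z = 267/13
No improving column remains; optimal.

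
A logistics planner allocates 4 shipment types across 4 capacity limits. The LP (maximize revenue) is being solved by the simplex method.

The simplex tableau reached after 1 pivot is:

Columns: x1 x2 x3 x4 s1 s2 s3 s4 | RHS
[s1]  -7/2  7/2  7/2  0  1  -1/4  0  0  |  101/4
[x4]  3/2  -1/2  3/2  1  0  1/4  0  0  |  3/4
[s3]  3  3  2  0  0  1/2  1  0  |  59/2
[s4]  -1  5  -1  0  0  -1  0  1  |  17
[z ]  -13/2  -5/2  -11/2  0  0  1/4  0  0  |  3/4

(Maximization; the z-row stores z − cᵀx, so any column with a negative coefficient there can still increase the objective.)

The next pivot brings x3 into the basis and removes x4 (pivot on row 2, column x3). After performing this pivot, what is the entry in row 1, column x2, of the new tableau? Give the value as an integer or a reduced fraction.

Pivot element is row 2, column x3: 3/2.
Normalize row 2: new (row 2, x2) = (-1/2)/(3/2) = -1/3.
row 1 ← row 1 − (7/2)·(new row 2): 7/2 − (7/2)·(-1/3) = 14/3.

14/3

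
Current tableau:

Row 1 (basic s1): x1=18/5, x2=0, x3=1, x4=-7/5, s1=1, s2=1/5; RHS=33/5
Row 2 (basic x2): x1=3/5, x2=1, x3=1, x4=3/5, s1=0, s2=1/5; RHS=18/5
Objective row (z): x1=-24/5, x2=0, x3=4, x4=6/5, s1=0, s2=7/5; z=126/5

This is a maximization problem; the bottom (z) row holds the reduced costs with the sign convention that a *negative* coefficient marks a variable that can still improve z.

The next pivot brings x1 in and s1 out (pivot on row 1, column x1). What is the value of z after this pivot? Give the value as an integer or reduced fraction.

Minimum ratio for x1: (33/5)/(18/5) = 11/6.
z changes by −(z-row coeff of x1)·ratio = −(-24/5)·(11/6) = 44/5.
New z = 126/5 + (44/5) = 34.

34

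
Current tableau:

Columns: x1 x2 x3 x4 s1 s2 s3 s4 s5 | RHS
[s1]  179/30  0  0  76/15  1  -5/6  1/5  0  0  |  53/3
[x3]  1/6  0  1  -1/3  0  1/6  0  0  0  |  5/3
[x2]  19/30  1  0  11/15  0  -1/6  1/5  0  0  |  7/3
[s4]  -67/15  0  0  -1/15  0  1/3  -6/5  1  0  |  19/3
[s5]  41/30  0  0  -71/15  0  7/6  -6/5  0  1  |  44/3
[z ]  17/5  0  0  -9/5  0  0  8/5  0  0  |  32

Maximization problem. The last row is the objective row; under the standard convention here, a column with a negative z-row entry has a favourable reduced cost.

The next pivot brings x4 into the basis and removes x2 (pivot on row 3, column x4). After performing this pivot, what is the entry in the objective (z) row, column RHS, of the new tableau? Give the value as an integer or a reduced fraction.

Pivot element is row 3, column x4: 11/15.
Normalize row 3: new (row 3, RHS) = (7/3)/(11/15) = 35/11.
z-row ← z-row − (-9/5)·(new row 3): 32 − (-9/5)·(35/11) = 415/11.

415/11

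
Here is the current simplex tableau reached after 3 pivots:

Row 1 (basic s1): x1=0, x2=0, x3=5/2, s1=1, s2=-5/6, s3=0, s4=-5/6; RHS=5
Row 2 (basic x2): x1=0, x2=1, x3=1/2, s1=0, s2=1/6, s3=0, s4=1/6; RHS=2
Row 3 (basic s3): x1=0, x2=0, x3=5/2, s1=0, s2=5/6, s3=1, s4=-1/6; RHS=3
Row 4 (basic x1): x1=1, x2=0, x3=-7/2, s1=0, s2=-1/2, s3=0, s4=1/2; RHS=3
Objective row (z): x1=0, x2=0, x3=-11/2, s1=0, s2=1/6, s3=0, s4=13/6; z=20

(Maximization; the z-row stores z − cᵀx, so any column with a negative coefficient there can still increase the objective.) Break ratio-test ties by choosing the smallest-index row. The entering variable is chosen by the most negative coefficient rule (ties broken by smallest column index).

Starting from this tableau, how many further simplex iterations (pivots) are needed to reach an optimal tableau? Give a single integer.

pivot: x3 in, s3 out → z = 133/5
No improving column remains; optimal.

1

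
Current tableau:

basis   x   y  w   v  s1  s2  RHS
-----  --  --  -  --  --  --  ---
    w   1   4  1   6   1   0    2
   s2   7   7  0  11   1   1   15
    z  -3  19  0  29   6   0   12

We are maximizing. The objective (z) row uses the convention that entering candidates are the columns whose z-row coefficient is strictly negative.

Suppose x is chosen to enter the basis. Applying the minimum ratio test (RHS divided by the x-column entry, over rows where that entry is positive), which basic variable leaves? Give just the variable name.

w

Ratios: row 1 (w): 2/1 = 2; row 2 (s2): 15/7 = 15/7.
Minimum ratio 2 is in the w row, so w leaves.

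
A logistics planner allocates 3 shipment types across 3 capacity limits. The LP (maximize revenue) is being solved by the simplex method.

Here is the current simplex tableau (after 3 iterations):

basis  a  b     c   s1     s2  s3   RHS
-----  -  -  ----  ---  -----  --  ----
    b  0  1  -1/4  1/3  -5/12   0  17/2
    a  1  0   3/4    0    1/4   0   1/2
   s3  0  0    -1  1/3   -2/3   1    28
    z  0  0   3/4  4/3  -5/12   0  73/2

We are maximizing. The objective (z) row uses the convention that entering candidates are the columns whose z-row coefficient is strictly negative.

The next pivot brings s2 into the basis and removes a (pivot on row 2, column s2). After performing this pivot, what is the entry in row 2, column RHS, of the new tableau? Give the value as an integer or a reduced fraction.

2

Pivot element is row 2, column s2: 1/4.
Normalize row 2: new (row 2, RHS) = (1/2)/(1/4) = 2.
Row 2 is the pivot row, so the entry is 2.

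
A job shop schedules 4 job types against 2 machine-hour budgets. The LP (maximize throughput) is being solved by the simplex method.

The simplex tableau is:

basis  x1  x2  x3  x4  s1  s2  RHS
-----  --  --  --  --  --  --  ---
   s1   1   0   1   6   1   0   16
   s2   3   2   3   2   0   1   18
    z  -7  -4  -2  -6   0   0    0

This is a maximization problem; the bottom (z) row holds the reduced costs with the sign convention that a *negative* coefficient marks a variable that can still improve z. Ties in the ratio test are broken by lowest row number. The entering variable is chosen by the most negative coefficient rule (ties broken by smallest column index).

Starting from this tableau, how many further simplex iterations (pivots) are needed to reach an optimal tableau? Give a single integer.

2

pivot: x1 in, s2 out → z = 42
pivot: x4 in, s1 out → z = 89/2
No improving column remains; optimal.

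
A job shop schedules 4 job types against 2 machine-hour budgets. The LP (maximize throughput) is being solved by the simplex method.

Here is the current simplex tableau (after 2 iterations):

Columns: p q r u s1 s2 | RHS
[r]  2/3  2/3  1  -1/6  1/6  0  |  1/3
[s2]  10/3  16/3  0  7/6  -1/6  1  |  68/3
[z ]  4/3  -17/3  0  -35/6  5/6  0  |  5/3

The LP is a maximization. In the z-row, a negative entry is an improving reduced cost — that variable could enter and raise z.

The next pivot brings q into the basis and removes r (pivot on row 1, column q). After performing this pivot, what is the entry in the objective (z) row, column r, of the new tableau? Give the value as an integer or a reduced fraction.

Pivot element is row 1, column q: 2/3.
Normalize row 1: new (row 1, r) = 1/(2/3) = 3/2.
z-row ← z-row − (-17/3)·(new row 1): 0 − (-17/3)·(3/2) = 17/2.

17/2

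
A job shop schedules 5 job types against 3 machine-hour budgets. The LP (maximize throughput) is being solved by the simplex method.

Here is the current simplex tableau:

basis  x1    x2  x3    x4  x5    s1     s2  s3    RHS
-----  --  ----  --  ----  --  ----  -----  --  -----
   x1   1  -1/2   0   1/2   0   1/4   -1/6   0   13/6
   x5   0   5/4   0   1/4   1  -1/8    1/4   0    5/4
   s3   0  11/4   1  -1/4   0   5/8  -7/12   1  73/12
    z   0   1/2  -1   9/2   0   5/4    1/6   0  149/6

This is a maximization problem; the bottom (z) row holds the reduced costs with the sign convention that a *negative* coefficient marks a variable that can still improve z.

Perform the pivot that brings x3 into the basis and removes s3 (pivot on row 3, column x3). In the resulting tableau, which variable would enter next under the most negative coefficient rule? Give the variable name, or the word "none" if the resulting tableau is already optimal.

Pivot element 1. New z-row = old z-row − (-1)·(row 3/1).
Updated z-row coefficients: x1: 0, x2: 13/4, x3: 0, x4: 17/4, x5: 0, s1: 15/8, s2: -5/12, s3: 1.
The most negative is -5/12 in column s2, so s2 would enter next.

s2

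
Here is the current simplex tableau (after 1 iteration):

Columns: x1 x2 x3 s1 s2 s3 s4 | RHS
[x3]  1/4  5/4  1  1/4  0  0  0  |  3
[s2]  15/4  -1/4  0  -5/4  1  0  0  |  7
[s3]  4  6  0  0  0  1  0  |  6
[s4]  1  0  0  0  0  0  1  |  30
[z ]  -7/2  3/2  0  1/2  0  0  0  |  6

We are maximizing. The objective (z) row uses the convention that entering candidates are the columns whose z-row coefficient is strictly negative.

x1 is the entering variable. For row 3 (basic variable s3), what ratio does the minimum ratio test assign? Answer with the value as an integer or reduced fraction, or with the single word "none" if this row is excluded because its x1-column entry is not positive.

3/2

Ratio = RHS / (x1 entry) = 6 / 4 = 3/2.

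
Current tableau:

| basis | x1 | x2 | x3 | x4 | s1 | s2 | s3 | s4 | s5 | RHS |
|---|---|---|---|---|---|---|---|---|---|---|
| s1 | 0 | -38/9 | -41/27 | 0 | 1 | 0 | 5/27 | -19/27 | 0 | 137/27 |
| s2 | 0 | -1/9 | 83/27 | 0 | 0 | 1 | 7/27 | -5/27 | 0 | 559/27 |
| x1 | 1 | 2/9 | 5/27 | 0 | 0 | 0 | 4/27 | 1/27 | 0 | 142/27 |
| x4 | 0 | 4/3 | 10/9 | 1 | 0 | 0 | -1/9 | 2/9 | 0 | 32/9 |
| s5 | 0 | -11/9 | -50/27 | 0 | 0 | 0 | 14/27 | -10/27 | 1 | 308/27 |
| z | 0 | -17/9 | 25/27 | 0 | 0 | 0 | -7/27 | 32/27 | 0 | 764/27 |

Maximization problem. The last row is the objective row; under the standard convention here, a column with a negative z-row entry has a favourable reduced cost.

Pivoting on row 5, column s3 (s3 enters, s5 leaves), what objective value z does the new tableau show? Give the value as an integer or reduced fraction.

34

Minimum ratio for s3: (308/27)/(14/27) = 22.
z changes by −(z-row coeff of s3)·ratio = −(-7/27)·22 = 154/27.
New z = 764/27 + (154/27) = 34.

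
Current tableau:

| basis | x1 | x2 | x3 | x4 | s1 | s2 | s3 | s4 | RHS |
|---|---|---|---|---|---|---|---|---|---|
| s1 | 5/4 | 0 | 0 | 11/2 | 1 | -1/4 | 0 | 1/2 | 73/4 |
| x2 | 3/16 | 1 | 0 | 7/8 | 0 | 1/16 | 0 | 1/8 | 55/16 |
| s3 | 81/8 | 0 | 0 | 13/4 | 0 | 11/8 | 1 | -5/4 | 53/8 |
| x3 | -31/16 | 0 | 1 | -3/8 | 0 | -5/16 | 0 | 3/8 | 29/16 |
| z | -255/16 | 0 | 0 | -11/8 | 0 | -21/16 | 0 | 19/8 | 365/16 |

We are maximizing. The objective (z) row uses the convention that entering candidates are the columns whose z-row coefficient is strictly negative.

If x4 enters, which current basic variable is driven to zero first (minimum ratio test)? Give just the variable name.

s3

Ratios: row 1 (s1): (73/4)/(11/2) = 73/22; row 2 (x2): (55/16)/(7/8) = 55/14; row 3 (s3): (53/8)/(13/4) = 53/26; row 4 (x3): entry -3/8 ≤ 0, skip.
Minimum ratio 53/26 is in the s3 row, so s3 leaves.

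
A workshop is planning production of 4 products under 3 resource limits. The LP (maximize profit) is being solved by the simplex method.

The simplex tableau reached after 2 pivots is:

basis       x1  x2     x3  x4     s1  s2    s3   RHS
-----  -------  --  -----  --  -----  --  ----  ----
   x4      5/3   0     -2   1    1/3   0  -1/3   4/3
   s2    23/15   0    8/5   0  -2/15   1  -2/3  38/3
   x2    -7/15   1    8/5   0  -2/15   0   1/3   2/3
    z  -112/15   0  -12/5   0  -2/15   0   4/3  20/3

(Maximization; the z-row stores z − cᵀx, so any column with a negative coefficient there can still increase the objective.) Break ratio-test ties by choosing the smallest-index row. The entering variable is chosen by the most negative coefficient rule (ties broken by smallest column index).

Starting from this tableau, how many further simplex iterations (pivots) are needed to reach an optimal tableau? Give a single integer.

2

pivot: x1 in, x4 out → z = 316/25
pivot: x3 in, x2 out → z = 24
No improving column remains; optimal.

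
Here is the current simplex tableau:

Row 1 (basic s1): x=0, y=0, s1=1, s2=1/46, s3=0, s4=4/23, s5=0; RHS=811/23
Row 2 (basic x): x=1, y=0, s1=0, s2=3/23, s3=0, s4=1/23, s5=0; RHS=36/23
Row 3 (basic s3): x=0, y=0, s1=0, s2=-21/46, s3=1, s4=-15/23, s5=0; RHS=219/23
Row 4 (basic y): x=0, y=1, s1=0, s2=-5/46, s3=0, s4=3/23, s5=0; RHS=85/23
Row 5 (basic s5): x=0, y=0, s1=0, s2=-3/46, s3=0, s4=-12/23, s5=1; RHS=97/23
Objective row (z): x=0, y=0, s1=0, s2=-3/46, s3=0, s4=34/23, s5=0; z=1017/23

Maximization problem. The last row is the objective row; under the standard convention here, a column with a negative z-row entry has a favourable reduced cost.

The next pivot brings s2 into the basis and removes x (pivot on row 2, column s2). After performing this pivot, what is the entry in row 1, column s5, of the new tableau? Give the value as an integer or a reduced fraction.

0

Pivot element is row 2, column s2: 3/23.
Normalize row 2: new (row 2, s5) = 0/(3/23) = 0.
row 1 ← row 1 − (1/46)·(new row 2): 0 − (1/46)·0 = 0.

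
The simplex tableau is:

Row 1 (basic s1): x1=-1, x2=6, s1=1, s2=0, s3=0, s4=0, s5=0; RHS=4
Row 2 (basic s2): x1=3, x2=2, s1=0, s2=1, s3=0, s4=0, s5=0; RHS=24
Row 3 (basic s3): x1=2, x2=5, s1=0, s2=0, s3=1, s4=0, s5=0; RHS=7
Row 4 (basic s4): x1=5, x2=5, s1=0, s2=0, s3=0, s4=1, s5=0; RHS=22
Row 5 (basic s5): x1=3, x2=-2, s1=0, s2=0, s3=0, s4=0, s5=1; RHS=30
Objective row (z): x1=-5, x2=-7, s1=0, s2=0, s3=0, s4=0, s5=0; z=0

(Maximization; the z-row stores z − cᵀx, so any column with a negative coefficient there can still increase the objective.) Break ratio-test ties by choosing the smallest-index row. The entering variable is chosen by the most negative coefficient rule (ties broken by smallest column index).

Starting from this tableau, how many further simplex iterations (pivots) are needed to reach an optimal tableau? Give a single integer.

pivot: x2 in, s1 out → z = 14/3
pivot: x1 in, s3 out → z = 215/17
pivot: s1 in, x2 out → z = 35/2
No improving column remains; optimal.

3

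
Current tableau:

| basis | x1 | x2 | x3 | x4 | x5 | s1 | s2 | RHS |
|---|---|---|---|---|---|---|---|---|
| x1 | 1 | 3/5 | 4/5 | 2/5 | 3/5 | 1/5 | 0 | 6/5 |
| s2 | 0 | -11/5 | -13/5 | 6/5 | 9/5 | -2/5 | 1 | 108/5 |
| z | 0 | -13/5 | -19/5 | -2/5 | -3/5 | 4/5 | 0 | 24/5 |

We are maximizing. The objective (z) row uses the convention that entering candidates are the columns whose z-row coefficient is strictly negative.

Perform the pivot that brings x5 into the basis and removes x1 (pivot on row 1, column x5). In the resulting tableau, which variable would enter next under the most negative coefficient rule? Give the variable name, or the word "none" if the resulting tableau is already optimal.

x3

Pivot element 3/5. New z-row = old z-row − (-3/5)·(row 1/(3/5)).
Updated z-row coefficients: x1: 1, x2: -2, x3: -3, x4: 0, x5: 0, s1: 1, s2: 0.
The most negative is -3 in column x3, so x3 would enter next.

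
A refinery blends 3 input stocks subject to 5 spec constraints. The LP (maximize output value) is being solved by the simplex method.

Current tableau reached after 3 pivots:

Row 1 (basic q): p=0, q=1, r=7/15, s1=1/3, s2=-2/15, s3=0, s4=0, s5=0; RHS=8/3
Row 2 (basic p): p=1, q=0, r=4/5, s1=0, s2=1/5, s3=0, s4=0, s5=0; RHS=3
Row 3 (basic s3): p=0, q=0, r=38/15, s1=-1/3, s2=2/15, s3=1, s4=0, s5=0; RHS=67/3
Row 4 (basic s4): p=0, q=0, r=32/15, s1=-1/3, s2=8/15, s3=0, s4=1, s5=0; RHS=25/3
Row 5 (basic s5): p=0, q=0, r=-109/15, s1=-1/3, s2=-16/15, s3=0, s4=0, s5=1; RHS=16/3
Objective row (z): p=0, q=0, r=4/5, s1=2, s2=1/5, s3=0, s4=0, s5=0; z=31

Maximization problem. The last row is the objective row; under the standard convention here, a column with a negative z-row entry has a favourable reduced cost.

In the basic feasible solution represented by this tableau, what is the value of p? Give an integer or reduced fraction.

p is basic (row 2); its value is the RHS of that row: 3.

3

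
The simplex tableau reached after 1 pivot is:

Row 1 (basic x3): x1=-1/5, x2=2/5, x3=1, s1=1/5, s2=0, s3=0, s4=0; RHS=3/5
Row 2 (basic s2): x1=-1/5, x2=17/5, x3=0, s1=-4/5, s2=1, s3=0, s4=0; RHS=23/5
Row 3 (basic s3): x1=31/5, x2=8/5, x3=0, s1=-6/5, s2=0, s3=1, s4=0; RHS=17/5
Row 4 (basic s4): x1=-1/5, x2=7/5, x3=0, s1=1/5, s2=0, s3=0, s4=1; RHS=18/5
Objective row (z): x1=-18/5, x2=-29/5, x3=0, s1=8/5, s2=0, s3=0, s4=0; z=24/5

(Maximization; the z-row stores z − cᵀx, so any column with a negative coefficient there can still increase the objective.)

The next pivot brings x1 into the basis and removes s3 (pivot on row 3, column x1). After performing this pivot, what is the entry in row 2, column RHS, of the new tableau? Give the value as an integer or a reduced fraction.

146/31

Pivot element is row 3, column x1: 31/5.
Normalize row 3: new (row 3, RHS) = (17/5)/(31/5) = 17/31.
row 2 ← row 2 − (-1/5)·(new row 3): 23/5 − (-1/5)·(17/31) = 146/31.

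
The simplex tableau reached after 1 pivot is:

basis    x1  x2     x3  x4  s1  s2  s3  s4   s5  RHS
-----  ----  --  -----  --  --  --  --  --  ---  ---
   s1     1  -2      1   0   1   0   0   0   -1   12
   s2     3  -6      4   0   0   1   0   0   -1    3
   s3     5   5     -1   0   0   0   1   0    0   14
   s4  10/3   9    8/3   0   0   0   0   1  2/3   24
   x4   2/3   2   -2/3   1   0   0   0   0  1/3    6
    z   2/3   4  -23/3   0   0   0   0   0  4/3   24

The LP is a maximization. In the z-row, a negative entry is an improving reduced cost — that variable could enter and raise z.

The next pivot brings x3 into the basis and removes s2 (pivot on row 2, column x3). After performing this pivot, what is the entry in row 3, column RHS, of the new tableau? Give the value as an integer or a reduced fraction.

Pivot element is row 2, column x3: 4.
Normalize row 2: new (row 2, RHS) = 3/4 = 3/4.
row 3 ← row 3 − (-1)·(new row 2): 14 − (-1)·(3/4) = 59/4.

59/4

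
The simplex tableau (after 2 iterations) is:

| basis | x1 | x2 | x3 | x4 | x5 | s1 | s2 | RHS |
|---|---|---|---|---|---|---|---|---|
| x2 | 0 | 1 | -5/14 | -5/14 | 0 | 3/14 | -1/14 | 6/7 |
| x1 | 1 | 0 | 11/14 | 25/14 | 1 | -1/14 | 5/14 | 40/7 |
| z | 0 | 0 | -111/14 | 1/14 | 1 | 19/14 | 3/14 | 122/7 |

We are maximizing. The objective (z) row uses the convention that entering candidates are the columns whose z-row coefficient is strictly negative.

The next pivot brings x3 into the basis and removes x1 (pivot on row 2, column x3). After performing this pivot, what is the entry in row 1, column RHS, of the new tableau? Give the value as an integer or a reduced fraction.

Pivot element is row 2, column x3: 11/14.
Normalize row 2: new (row 2, RHS) = (40/7)/(11/14) = 80/11.
row 1 ← row 1 − (-5/14)·(new row 2): 6/7 − (-5/14)·(80/11) = 38/11.

38/11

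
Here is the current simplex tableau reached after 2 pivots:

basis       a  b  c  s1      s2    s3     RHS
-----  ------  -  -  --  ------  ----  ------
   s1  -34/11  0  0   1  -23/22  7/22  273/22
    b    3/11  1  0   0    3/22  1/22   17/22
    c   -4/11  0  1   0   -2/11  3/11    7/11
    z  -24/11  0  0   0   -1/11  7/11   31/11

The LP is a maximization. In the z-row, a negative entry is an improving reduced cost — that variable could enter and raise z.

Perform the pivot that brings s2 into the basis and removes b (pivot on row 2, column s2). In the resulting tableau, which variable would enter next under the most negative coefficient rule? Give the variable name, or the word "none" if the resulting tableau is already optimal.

a

Pivot element 3/22. New z-row = old z-row − (-1/11)·(row 2/(3/22)).
Updated z-row coefficients: a: -2, b: 2/3, c: 0, s1: 0, s2: 0, s3: 2/3.
The most negative is -2 in column a, so a would enter next.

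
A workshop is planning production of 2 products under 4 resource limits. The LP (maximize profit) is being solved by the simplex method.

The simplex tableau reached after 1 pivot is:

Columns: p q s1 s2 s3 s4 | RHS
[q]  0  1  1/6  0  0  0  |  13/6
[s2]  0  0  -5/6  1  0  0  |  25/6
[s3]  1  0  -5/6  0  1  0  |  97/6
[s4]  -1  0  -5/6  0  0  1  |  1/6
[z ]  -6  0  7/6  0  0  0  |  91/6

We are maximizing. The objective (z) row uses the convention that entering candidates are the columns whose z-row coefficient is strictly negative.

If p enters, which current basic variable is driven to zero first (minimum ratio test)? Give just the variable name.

s3

Ratios: row 1 (q): entry 0 ≤ 0, skip; row 2 (s2): entry 0 ≤ 0, skip; row 3 (s3): (97/6)/1 = 97/6; row 4 (s4): entry -1 ≤ 0, skip.
Minimum ratio 97/6 is in the s3 row, so s3 leaves.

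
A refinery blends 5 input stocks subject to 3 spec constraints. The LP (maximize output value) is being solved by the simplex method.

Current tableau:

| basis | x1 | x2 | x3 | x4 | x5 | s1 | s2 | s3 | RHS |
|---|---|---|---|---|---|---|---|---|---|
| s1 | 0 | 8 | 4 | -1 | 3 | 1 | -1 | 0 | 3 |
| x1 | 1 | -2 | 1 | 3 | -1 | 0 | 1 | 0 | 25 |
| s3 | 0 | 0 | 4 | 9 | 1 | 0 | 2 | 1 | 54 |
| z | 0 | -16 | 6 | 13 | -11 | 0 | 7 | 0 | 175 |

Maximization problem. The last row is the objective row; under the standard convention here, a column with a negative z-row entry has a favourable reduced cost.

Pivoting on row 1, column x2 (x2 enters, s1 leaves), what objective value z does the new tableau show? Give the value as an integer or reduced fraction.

Minimum ratio for x2: 3/8 = 3/8.
z changes by −(z-row coeff of x2)·ratio = −(-16)·(3/8) = 6.
New z = 175 + 6 = 181.

181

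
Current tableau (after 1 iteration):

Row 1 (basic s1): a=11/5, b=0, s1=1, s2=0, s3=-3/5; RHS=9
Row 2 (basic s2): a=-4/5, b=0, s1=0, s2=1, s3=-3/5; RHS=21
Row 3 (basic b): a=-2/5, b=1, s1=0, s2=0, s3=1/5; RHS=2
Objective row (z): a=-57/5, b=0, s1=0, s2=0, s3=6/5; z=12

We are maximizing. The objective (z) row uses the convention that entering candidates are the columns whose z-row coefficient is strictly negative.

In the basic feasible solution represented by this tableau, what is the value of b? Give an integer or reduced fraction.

b is basic (row 3); its value is the RHS of that row: 2.

2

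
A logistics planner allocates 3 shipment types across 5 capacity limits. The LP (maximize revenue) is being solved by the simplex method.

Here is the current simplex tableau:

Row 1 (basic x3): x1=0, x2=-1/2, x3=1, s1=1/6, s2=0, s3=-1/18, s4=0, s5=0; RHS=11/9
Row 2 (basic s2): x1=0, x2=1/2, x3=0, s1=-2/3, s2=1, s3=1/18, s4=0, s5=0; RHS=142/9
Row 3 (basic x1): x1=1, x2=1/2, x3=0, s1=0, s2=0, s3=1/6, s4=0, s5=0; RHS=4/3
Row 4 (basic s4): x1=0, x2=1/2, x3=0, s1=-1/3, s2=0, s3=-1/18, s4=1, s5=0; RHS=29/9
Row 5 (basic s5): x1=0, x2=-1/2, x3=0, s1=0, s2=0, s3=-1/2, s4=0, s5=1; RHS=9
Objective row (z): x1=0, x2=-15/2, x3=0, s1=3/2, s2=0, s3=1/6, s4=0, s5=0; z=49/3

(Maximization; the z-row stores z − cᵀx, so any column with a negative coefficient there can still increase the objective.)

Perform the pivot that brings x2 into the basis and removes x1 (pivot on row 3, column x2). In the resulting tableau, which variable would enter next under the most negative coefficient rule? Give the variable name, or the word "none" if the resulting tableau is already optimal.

none

Pivot element 1/2. New z-row = old z-row − (-15/2)·(row 3/(1/2)).
Updated z-row coefficients: x1: 15, x2: 0, x3: 0, s1: 3/2, s2: 0, s3: 8/3, s4: 0, s5: 0.
No coefficient is strictly negative; the tableau after this pivot is optimal.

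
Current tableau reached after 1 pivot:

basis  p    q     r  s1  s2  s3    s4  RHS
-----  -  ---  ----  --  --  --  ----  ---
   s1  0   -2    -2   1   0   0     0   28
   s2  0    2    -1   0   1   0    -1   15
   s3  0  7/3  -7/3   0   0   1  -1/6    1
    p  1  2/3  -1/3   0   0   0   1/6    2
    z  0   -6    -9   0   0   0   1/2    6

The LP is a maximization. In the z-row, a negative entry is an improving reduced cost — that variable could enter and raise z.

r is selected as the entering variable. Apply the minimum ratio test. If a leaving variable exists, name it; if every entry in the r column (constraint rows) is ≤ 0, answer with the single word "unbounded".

unbounded

r-column entries: row 1: -2, row 2: -1, row 3: -7/3, row 4: -1/3. All ≤ 0, so r can increase without bound; the LP is unbounded in this direction.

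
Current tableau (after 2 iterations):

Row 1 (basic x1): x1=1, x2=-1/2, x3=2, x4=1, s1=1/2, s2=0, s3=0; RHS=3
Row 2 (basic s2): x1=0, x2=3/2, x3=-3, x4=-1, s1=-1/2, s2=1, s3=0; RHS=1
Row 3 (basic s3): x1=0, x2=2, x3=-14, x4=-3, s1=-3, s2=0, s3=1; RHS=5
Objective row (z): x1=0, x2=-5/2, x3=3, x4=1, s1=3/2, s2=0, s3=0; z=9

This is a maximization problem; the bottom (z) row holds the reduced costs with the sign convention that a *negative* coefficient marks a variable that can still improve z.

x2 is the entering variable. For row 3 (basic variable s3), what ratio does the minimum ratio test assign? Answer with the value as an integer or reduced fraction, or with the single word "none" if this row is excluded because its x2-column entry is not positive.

5/2

Ratio = RHS / (x2 entry) = 5 / 2 = 5/2.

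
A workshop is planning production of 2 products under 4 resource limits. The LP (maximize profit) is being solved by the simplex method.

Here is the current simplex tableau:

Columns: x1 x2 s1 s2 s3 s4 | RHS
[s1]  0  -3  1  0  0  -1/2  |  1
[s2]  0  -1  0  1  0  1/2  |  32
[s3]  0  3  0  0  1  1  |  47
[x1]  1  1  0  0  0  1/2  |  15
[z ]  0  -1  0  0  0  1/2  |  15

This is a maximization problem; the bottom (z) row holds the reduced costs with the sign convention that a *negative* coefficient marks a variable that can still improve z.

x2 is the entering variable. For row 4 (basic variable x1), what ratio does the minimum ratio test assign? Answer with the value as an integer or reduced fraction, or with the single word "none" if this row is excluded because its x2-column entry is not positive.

Ratio = RHS / (x2 entry) = 15 / 1 = 15.

15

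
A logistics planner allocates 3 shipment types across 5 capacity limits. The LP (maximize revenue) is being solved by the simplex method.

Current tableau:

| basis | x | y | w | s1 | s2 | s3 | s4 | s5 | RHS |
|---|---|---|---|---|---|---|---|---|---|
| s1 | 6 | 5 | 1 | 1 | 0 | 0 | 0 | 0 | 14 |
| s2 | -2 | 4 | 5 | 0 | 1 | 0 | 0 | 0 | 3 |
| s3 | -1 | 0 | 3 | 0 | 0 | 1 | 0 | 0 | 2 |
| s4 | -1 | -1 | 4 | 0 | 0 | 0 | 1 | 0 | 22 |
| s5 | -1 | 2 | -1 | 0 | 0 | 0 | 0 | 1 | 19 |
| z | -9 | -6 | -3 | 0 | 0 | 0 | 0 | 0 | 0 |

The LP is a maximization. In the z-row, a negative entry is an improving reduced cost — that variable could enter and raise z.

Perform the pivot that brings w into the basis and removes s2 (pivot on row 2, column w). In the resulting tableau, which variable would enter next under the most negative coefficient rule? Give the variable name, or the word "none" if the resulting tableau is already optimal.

x

Pivot element 5. New z-row = old z-row − (-3)·(row 2/5).
Updated z-row coefficients: x: -51/5, y: -18/5, w: 0, s1: 0, s2: 3/5, s3: 0, s4: 0, s5: 0.
The most negative is -51/5 in column x, so x would enter next.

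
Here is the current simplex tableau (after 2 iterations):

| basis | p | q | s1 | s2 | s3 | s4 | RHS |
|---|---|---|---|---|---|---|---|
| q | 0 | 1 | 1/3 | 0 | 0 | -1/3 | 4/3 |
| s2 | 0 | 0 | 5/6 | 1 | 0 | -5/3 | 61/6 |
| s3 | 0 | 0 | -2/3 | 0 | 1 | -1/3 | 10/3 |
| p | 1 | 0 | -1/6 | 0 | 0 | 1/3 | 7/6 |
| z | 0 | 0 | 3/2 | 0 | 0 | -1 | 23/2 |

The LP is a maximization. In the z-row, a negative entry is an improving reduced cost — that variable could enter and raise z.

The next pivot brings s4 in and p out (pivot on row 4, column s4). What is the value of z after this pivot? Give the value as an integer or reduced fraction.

15

Minimum ratio for s4: (7/6)/(1/3) = 7/2.
z changes by −(z-row coeff of s4)·ratio = −(-1)·(7/2) = 7/2.
New z = 23/2 + (7/2) = 15.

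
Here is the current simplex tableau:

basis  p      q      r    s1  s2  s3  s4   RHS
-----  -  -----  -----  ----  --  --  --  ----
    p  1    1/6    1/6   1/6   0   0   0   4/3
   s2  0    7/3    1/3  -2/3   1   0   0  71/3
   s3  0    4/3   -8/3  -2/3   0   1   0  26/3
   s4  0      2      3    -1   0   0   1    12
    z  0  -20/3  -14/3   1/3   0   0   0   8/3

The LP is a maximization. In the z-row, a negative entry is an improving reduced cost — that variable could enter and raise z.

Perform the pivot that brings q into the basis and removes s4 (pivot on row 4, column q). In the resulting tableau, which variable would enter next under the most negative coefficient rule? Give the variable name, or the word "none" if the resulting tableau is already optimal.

s1

Pivot element 2. New z-row = old z-row − (-20/3)·(row 4/2).
Updated z-row coefficients: p: 0, q: 0, r: 16/3, s1: -3, s2: 0, s3: 0, s4: 10/3.
The most negative is -3 in column s1, so s1 would enter next.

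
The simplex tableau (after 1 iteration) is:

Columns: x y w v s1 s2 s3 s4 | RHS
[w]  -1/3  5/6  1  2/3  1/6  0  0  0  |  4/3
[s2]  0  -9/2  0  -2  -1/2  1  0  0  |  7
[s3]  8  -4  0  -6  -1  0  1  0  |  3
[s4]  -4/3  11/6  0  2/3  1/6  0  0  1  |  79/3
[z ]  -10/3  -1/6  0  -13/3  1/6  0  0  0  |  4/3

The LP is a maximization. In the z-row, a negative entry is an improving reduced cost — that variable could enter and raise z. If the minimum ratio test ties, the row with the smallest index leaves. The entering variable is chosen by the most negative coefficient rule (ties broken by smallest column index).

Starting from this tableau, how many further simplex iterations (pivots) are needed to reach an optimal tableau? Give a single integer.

2

pivot: v in, w out → z = 10
pivot: x in, s3 out → z = 53/2
No improving column remains; optimal.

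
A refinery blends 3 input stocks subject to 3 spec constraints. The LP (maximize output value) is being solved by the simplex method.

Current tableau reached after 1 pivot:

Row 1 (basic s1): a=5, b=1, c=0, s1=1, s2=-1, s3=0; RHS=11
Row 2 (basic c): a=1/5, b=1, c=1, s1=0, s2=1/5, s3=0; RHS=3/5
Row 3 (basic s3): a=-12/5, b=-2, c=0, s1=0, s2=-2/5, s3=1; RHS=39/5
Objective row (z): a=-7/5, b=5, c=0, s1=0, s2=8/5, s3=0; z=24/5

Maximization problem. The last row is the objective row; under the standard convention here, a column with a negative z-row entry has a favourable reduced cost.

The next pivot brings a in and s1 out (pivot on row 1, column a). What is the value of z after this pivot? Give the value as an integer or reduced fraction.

197/25

Minimum ratio for a: 11/5 = 11/5.
z changes by −(z-row coeff of a)·ratio = −(-7/5)·(11/5) = 77/25.
New z = 24/5 + (77/25) = 197/25.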